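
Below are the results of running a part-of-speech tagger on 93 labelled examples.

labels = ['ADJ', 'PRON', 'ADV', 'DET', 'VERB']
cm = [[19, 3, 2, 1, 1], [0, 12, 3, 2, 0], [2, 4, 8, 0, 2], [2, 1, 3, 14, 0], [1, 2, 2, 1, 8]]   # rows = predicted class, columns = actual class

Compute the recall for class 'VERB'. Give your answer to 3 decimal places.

0.727

Treat 'VERB' as positive and all other classes as negative.
recall = TP/(TP+FN).
VERB: TP=8, FN=1+0+2+0=3 → 8/11 = 0.7273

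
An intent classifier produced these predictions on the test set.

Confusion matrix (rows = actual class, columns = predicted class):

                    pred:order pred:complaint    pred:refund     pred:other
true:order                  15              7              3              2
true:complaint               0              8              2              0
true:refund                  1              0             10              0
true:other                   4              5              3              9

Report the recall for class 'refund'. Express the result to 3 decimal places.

0.909

One-vs-rest for 'refund': TP = diagonal; FP = other classes predicted 'refund'; FN = 'refund' predicted as other.
recall = TP/(TP+FN).
refund: TP=10, FN=1+0+0=1 → 10/11 = 0.9091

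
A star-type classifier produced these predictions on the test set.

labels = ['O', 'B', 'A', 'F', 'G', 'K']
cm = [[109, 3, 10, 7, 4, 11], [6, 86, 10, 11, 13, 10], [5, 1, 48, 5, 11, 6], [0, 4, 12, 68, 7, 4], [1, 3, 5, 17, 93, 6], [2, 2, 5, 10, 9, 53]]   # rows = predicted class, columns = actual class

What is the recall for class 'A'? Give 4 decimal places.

recall = TP/(TP+FN).
A: TP=48, FN=10+10+12+5+5=42 → 48/90 = 0.53333

0.5333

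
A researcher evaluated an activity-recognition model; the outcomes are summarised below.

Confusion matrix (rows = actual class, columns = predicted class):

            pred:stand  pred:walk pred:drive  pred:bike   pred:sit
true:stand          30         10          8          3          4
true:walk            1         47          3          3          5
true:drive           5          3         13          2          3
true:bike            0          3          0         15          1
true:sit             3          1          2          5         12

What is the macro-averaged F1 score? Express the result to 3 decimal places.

0.608

Per-class F1 score (2·TP/(2·TP+FP+FN)):
  stand: TP=30, FP=1+5+0+3=9, FN=10+8+3+4=25 → 60/94 = 0.6383
  walk: TP=47, FP=10+3+3+1=17, FN=1+3+3+5=12 → 94/123 = 0.7642
  drive: TP=13, FP=8+3+0+2=13, FN=5+3+2+3=13 → 26/52 = 0.5000
  bike: TP=15, FP=3+3+2+5=13, FN=0+3+0+1=4 → 30/47 = 0.6383
  sit: TP=12, FP=4+5+3+1=13, FN=3+1+2+5=11 → 24/48 = 0.5000
Macro-F1 score = mean = (0.6383 + 0.7642 + 0.5000 + 0.6383 + 0.5000) / 5 = 0.608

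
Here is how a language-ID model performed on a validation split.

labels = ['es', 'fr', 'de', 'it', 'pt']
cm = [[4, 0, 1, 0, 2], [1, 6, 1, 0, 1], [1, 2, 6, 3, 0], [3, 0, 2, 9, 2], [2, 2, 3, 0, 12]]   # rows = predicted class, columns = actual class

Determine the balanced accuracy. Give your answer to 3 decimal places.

0.576

Balanced accuracy = mean of per-class recall.
  es: recall = 4/11 = 0.3636
  fr: recall = 6/10 = 0.6000
  de: recall = 6/13 = 0.4615
  it: recall = 9/12 = 0.7500
  pt: recall = 12/17 = 0.7059
Mean = (0.3636 + 0.6000 + 0.4615 + 0.7500 + 0.7059) / 5 = 0.576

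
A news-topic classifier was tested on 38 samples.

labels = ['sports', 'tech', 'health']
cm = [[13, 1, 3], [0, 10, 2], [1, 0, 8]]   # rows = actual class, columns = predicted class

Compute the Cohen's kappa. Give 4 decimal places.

Observed agreement pₒ = trace/N = 31/38 = 0.81579
Expected agreement pₑ = Σ (rowᵢ·colᵢ)/N² = (17·14 + 12·11 + 9·13)/38² = 0.33726
κ = (pₒ − pₑ)/(1 − pₑ) = (0.81579 − 0.33726)/(1 − 0.33726) = 0.7220

0.7220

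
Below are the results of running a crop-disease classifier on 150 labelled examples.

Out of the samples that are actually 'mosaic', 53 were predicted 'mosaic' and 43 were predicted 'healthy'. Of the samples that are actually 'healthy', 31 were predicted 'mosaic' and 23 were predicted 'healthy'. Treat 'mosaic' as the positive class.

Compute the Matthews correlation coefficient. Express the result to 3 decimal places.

-0.021

MCC = (TP·TN − FP·FN) / √((TP+FP)(TP+FN)(TN+FP)(TN+FN))
Numerator = 53·23 − 31·43 = -114
Denominator = √(84·96·54·66) = √28740096 = 5360.9790
MCC = -114 / 5360.9790 = -0.021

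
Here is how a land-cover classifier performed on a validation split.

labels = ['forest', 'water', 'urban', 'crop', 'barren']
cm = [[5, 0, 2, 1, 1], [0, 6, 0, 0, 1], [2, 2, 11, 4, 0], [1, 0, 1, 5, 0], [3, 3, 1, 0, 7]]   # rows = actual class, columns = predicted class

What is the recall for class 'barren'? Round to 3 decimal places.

recall = TP/(TP+FN).
barren: TP=7, FN=3+3+1+0=7 → 7/14 = 0.5000

0.500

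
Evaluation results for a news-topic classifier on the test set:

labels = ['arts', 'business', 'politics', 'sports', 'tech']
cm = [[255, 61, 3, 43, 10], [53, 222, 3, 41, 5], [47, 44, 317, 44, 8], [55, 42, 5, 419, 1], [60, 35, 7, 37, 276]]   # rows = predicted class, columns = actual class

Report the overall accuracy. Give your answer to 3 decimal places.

Accuracy = trace / total = (255+222+317+419+276=1489) / 2093 = 1489/2093 = 0.711

0.711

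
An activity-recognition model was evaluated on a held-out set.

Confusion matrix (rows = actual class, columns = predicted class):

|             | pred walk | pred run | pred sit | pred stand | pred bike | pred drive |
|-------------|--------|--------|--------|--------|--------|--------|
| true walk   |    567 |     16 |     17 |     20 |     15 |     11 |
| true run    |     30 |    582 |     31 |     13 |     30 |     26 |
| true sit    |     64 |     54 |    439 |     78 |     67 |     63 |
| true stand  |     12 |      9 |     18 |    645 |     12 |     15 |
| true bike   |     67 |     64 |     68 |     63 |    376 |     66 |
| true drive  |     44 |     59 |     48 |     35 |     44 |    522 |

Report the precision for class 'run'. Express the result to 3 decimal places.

0.742

Treat 'run' as positive and all other classes as negative.
precision = TP/(TP+FP).
run: TP=582, FP=16+54+9+64+59=202 → 582/784 = 0.7423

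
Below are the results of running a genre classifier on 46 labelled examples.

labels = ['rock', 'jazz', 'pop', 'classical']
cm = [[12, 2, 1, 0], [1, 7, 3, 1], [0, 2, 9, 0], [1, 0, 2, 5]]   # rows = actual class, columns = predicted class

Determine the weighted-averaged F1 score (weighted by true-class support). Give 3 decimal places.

Per-class F1 score (2·TP/(2·TP+FP+FN)):
  rock: TP=12, FP=1+0+1=2, FN=2+1+0=3 → 24/29 = 0.8276
  jazz: TP=7, FP=2+2+0=4, FN=1+3+1=5 → 14/23 = 0.6087
  pop: TP=9, FP=1+3+2=6, FN=0+2+0=2 → 18/26 = 0.6923
  classical: TP=5, FP=0+1+0=1, FN=1+0+2=3 → 10/14 = 0.7143
Weighted-F1 score = Σ (supportᵢ/N)·F1 scoreᵢ with N=46: (15/46)·0.8276 + (12/46)·0.6087 + (11/46)·0.6923 + (8/46)·0.7143 = 0.718

0.718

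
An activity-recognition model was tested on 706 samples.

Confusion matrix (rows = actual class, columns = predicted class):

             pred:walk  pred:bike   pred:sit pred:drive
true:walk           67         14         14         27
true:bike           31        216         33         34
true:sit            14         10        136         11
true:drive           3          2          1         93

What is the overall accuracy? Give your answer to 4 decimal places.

Accuracy = trace / total = (67+216+136+93=512) / 706 = 512/706 = 0.7252

0.7252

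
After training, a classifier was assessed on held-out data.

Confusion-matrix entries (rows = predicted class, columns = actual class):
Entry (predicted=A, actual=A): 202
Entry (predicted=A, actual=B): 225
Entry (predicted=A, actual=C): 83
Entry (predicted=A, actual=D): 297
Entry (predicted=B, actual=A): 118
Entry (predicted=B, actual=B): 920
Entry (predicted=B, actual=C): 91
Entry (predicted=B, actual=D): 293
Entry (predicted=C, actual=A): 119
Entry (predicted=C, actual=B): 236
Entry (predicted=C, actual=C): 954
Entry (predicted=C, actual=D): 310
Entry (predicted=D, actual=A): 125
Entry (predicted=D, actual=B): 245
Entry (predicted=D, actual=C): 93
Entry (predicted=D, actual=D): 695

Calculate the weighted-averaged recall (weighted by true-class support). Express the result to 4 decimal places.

Per-class recall (TP/(TP+FN)):
  A: TP=202, FN=118+119+125=362 → 202/564 = 0.35816
  B: TP=920, FN=225+236+245=706 → 920/1626 = 0.56581
  C: TP=954, FN=83+91+93=267 → 954/1221 = 0.78133
  D: TP=695, FN=297+293+310=900 → 695/1595 = 0.43574
Weighted-recall = Σ (supportᵢ/N)·recallᵢ with N=5006: (564/5006)·0.35816 + (1626/5006)·0.56581 + (1221/5006)·0.78133 + (1595/5006)·0.43574 = 0.5535

0.5535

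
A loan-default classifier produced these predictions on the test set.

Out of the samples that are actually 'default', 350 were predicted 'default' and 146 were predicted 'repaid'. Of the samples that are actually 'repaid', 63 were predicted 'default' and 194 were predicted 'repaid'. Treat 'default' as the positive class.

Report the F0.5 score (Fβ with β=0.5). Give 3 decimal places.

0.815

Fβ = (1+β²)·TP / ((1+β²)·TP + β²·FN + FP), with β²=1/4
= 1.25·350 / (1.25·350 + 0.25·146 + 63) = 0.815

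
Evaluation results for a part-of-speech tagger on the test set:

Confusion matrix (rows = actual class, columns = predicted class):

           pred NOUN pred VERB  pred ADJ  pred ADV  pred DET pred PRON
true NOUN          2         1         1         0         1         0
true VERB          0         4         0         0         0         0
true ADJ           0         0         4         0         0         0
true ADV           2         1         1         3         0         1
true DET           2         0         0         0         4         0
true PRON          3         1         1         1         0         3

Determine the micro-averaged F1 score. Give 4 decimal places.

Micro-averaging pools counts across classes: ΣTP=20, ΣFP=16, ΣFN=16.
Micro-F1 score = 2·TP/(2·TP+FP+FN) on pooled counts = 0.5556 (equals overall accuracy in single-label multiclass).

0.5556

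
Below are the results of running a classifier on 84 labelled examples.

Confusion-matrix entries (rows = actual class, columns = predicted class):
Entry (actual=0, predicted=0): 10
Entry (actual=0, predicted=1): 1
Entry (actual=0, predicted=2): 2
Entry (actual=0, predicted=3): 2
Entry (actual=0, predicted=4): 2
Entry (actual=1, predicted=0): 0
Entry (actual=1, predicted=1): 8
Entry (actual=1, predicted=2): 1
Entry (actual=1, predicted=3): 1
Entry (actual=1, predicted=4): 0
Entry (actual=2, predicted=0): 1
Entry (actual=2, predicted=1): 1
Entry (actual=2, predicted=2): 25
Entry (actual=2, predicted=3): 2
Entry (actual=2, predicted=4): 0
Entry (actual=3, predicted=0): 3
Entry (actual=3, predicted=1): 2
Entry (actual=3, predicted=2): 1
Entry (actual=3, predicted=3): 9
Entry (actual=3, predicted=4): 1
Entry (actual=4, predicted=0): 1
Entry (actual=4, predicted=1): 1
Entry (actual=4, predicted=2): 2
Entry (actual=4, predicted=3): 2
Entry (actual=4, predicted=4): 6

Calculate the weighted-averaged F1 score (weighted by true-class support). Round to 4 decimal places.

0.6858

Per-class F1 score (2·TP/(2·TP+FP+FN)):
  0: TP=10, FP=0+1+3+1=5, FN=1+2+2+2=7 → 20/32 = 0.62500
  1: TP=8, FP=1+1+2+1=5, FN=0+1+1+0=2 → 16/23 = 0.69565
  2: TP=25, FP=2+1+1+2=6, FN=1+1+2+0=4 → 50/60 = 0.83333
  3: TP=9, FP=2+1+2+2=7, FN=3+2+1+1=7 → 18/32 = 0.56250
  4: TP=6, FP=2+0+0+1=3, FN=1+1+2+2=6 → 12/21 = 0.57143
Weighted-F1 score = Σ (supportᵢ/N)·F1 scoreᵢ with N=84: (17/84)·0.62500 + (10/84)·0.69565 + (29/84)·0.83333 + (16/84)·0.56250 + (12/84)·0.57143 = 0.6858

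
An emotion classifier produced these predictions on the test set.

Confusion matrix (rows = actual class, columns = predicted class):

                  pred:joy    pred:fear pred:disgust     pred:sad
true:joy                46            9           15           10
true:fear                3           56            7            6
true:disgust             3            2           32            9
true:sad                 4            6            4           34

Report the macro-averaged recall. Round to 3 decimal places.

0.689

Per-class recall (TP/(TP+FN)):
  joy: TP=46, FN=9+15+10=34 → 46/80 = 0.5750
  fear: TP=56, FN=3+7+6=16 → 56/72 = 0.7778
  disgust: TP=32, FN=3+2+9=14 → 32/46 = 0.6957
  sad: TP=34, FN=4+6+4=14 → 34/48 = 0.7083
Macro-recall = mean = (0.5750 + 0.7778 + 0.6957 + 0.7083) / 4 = 0.689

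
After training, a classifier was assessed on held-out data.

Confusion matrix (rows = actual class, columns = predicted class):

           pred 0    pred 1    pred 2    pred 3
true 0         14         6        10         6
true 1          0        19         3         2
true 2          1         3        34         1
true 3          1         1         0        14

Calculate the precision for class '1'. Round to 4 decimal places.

One-vs-rest for '1': TP = diagonal; FP = other classes predicted '1'; FN = '1' predicted as other.
precision = TP/(TP+FP).
1: TP=19, FP=6+3+1=10 → 19/29 = 0.65517

0.6552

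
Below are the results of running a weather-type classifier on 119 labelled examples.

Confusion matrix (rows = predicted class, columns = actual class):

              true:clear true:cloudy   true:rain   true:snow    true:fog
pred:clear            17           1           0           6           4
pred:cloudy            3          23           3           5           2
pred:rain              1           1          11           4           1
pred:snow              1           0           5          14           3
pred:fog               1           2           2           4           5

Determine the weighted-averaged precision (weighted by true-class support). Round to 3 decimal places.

0.584

Per-class precision (TP/(TP+FP)):
  clear: TP=17, FP=1+0+6+4=11 → 17/28 = 0.6071
  cloudy: TP=23, FP=3+3+5+2=13 → 23/36 = 0.6389
  rain: TP=11, FP=1+1+4+1=7 → 11/18 = 0.6111
  snow: TP=14, FP=1+0+5+3=9 → 14/23 = 0.6087
  fog: TP=5, FP=1+2+2+4=9 → 5/14 = 0.3571
Weighted-precision = Σ (supportᵢ/N)·precisionᵢ with N=119: (23/119)·0.6071 + (27/119)·0.6389 + (21/119)·0.6111 + (33/119)·0.6087 + (15/119)·0.3571 = 0.584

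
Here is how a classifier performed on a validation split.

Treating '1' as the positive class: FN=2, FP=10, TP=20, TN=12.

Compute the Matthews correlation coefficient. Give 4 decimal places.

0.4880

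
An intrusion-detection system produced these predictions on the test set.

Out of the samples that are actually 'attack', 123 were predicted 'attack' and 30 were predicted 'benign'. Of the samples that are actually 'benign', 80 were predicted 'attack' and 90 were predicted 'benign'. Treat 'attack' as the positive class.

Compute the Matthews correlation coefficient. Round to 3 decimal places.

MCC = (TP·TN − FP·FN) / √((TP+FP)(TP+FN)(TN+FP)(TN+FN))
Numerator = 123·90 − 80·30 = 8670
Denominator = √(203·153·170·120) = √633603600 = 25171.4839
MCC = 8670 / 25171.4839 = 0.344

0.344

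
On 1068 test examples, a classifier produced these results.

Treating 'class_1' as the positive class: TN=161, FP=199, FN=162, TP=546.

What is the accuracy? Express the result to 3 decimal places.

0.662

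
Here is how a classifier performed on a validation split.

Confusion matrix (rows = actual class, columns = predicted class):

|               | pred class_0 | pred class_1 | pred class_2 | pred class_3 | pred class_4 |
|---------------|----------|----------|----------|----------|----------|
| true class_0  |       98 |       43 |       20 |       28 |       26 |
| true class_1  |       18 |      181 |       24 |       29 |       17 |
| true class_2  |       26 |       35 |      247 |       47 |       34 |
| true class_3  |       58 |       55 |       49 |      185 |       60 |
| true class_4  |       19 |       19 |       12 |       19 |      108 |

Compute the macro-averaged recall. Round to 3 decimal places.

0.566

Per-class recall (TP/(TP+FN)):
  class_0: TP=98, FN=43+20+28+26=117 → 98/215 = 0.4558
  class_1: TP=181, FN=18+24+29+17=88 → 181/269 = 0.6729
  class_2: TP=247, FN=26+35+47+34=142 → 247/389 = 0.6350
  class_3: TP=185, FN=58+55+49+60=222 → 185/407 = 0.4545
  class_4: TP=108, FN=19+19+12+19=69 → 108/177 = 0.6102
Macro-recall = mean = (0.4558 + 0.6729 + 0.6350 + 0.4545 + 0.6102) / 5 = 0.566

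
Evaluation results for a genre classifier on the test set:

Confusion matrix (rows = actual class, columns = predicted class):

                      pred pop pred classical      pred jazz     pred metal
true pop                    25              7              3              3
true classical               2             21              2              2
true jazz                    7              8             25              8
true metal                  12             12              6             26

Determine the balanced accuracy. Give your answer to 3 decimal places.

0.605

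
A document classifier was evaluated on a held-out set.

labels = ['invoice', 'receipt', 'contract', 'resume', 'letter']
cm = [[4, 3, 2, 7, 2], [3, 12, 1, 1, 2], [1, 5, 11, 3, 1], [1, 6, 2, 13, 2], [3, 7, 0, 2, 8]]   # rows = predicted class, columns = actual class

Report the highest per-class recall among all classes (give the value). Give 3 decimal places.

Per-class recall (TP/(TP+FN)):
  invoice: TP=4, FN=3+1+1+3=8 → 4/12 = 0.3333
  receipt: TP=12, FN=3+5+6+7=21 → 12/33 = 0.3636
  contract: TP=11, FN=2+1+2+0=5 → 11/16 = 0.6875
  resume: TP=13, FN=7+1+3+2=13 → 13/26 = 0.5000
  letter: TP=8, FN=2+2+1+2=7 → 8/15 = 0.5333
Highest is class 'contract' with recall = 0.688.

0.688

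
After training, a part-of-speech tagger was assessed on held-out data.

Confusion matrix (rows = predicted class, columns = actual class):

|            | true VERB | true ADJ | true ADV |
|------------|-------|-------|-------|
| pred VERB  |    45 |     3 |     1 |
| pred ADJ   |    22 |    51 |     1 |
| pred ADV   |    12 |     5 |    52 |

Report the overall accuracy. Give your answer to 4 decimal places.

0.7708

Accuracy = trace / total = (45+51+52=148) / 192 = 148/192 = 0.7708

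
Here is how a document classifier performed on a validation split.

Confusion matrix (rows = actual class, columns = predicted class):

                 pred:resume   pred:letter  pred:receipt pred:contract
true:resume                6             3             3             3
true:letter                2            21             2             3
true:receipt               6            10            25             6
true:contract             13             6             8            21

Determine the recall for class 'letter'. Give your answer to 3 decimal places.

One-vs-rest for 'letter': TP = diagonal; FP = other classes predicted 'letter'; FN = 'letter' predicted as other.
recall = TP/(TP+FN).
letter: TP=21, FN=2+2+3=7 → 21/28 = 0.7500

0.750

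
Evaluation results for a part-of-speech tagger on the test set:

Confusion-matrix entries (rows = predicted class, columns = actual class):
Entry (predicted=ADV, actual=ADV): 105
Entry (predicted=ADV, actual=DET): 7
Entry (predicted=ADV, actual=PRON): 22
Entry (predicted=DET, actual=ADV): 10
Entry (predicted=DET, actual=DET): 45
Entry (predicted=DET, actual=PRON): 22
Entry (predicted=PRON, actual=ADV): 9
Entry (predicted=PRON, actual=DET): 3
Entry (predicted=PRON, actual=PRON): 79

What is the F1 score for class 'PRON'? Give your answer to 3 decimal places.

Take TP from the diagonal, FP from the rest of the 'PRON' prediction marginal, FN from the rest of the 'PRON' actual marginal.
F1 score = 2·TP/(2·TP+FP+FN).
PRON: TP=79, FP=9+3=12, FN=22+22=44 → 158/214 = 0.7383

0.738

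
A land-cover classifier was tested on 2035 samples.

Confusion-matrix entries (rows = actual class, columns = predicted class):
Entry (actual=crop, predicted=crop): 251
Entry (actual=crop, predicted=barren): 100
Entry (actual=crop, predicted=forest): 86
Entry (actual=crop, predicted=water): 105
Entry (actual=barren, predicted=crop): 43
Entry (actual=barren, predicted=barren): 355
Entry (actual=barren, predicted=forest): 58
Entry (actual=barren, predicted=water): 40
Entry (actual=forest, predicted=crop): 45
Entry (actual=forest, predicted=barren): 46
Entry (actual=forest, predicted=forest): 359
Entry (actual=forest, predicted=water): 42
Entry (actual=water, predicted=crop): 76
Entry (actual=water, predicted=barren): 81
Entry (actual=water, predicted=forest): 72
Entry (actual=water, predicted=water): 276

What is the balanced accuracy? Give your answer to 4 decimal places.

0.6138

Balanced accuracy = mean of per-class recall.
  crop: recall = 251/542 = 0.46310
  barren: recall = 355/496 = 0.71573
  forest: recall = 359/492 = 0.72967
  water: recall = 276/505 = 0.54653
Mean = (0.46310 + 0.71573 + 0.72967 + 0.54653) / 4 = 0.6138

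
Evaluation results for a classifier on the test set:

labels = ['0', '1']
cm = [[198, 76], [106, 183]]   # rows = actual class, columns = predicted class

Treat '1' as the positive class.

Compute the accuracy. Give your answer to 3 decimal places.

Accuracy = (TP+TN)/N = (183+198)/563 = 0.677

0.677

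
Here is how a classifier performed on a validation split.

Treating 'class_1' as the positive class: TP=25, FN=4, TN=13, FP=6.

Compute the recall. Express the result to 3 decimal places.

Recall = TP/(TP+FN) = 25/(25+4) = 25/29 = 0.862

0.862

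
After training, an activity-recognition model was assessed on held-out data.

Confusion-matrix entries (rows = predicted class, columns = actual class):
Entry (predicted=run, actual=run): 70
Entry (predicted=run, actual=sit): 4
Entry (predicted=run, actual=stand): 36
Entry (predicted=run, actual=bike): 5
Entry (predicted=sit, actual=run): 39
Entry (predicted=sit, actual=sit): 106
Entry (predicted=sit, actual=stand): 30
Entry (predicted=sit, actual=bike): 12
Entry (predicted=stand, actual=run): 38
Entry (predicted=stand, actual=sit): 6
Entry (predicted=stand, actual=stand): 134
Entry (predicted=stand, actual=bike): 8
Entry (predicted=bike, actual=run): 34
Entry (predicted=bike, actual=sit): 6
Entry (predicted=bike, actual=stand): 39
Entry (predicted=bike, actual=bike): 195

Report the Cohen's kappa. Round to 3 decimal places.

0.547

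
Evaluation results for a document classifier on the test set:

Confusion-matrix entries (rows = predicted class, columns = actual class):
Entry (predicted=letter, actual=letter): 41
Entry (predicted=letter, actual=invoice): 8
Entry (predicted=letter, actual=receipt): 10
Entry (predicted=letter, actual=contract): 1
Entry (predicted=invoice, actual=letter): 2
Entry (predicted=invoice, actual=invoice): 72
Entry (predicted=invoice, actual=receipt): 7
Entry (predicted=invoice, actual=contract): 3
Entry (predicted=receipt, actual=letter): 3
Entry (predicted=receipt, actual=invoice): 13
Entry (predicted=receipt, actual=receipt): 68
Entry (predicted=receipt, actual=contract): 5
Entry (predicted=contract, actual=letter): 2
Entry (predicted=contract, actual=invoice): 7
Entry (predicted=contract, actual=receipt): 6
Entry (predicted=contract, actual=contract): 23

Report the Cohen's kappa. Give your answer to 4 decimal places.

Observed agreement pₒ = trace/N = 204/271 = 0.75277
Expected agreement pₑ = Σ (rowᵢ·colᵢ)/N² = (48·60 + 100·84 + 91·89 + 32·38)/271² = 0.28043
κ = (pₒ − pₑ)/(1 − pₑ) = (0.75277 − 0.28043)/(1 − 0.28043) = 0.6564

0.6564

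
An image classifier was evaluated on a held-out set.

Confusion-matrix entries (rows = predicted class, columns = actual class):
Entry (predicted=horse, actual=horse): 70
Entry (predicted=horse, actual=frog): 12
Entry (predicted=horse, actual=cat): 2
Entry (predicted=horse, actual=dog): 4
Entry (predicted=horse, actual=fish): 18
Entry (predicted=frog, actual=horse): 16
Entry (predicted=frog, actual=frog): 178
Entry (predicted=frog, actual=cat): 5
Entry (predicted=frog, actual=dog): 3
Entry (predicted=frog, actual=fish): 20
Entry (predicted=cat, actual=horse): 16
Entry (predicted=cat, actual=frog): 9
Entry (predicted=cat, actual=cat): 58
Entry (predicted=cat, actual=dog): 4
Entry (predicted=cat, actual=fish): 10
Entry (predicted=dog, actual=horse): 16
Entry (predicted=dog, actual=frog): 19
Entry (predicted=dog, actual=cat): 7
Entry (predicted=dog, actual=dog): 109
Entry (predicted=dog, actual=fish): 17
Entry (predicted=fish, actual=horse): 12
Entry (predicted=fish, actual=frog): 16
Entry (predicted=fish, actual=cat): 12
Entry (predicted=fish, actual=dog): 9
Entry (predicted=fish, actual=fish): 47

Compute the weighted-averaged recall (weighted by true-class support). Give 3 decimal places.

0.671

Per-class recall (TP/(TP+FN)):
  horse: TP=70, FN=16+16+16+12=60 → 70/130 = 0.5385
  frog: TP=178, FN=12+9+19+16=56 → 178/234 = 0.7607
  cat: TP=58, FN=2+5+7+12=26 → 58/84 = 0.6905
  dog: TP=109, FN=4+3+4+9=20 → 109/129 = 0.8450
  fish: TP=47, FN=18+20+10+17=65 → 47/112 = 0.4196
Weighted-recall = Σ (supportᵢ/N)·recallᵢ with N=689: (130/689)·0.5385 + (234/689)·0.7607 + (84/689)·0.6905 + (129/689)·0.8450 + (112/689)·0.4196 = 0.671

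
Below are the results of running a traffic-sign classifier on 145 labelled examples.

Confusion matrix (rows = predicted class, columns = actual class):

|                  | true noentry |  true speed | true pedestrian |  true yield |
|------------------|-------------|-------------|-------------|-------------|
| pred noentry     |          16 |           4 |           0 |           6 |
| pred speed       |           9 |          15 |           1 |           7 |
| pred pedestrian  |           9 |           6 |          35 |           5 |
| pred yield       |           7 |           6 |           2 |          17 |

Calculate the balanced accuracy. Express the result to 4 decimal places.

Balanced accuracy = mean of per-class recall.
  noentry: recall = 16/41 = 0.39024
  speed: recall = 15/31 = 0.48387
  pedestrian: recall = 35/38 = 0.92105
  yield: recall = 17/35 = 0.48571
Mean = (0.39024 + 0.48387 + 0.92105 + 0.48571) / 4 = 0.5702

0.5702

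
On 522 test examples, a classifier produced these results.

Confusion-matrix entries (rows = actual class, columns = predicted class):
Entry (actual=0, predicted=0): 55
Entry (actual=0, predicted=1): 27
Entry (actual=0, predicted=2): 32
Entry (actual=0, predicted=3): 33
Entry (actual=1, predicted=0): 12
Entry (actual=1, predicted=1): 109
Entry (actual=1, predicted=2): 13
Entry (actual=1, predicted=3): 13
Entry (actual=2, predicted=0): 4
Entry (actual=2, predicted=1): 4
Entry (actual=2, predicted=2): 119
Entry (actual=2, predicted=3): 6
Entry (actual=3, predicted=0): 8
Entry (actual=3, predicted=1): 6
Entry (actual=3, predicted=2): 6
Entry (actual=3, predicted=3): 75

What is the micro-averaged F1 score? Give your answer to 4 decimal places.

0.6858

Micro-averaging pools counts across classes: ΣTP=358, ΣFP=164, ΣFN=164.
Micro-F1 score = 2·TP/(2·TP+FP+FN) on pooled counts = 0.6858 (equals overall accuracy in single-label multiclass).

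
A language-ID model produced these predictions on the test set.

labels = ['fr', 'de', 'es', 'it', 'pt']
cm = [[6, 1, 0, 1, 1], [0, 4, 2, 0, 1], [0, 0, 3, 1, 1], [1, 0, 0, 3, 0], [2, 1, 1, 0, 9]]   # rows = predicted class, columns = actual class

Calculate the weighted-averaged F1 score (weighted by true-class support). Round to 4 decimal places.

0.6563

Per-class F1 score (2·TP/(2·TP+FP+FN)):
  fr: TP=6, FP=1+0+1+1=3, FN=0+0+1+2=3 → 12/18 = 0.66667
  de: TP=4, FP=0+2+0+1=3, FN=1+0+0+1=2 → 8/13 = 0.61538
  es: TP=3, FP=0+0+1+1=2, FN=0+2+0+1=3 → 6/11 = 0.54545
  it: TP=3, FP=1+0+0+0=1, FN=1+0+1+0=2 → 6/9 = 0.66667
  pt: TP=9, FP=2+1+1+0=4, FN=1+1+1+0=3 → 18/25 = 0.72000
Weighted-F1 score = Σ (supportᵢ/N)·F1 scoreᵢ with N=38: (9/38)·0.66667 + (6/38)·0.61538 + (6/38)·0.54545 + (5/38)·0.66667 + (12/38)·0.72000 = 0.6563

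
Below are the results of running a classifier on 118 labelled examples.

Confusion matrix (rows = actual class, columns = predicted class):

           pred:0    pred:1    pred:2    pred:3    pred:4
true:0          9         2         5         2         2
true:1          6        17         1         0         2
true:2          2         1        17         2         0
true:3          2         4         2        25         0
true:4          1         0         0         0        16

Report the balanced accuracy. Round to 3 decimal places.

0.715

Balanced accuracy = mean of per-class recall.
  0: recall = 9/20 = 0.4500
  1: recall = 17/26 = 0.6538
  2: recall = 17/22 = 0.7727
  3: recall = 25/33 = 0.7576
  4: recall = 16/17 = 0.9412
Mean = (0.4500 + 0.6538 + 0.7727 + 0.7576 + 0.9412) / 5 = 0.715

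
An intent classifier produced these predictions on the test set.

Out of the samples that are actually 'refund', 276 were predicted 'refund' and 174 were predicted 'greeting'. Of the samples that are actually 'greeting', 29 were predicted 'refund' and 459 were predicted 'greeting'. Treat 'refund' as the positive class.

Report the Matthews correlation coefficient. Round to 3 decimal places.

MCC = (TP·TN − FP·FN) / √((TP+FP)(TP+FN)(TN+FP)(TN+FN))
Numerator = 276·459 − 29·174 = 121638
Denominator = √(305·450·488·633) = √42397074000 = 205905.4977
MCC = 121638 / 205905.4977 = 0.591

0.591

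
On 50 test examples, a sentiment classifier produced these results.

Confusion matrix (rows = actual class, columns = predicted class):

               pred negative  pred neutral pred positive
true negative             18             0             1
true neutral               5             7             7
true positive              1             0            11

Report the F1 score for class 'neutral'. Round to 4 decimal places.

0.5385

Take TP from the diagonal, FP from the rest of the 'neutral' prediction marginal, FN from the rest of the 'neutral' actual marginal.
F1 score = 2·TP/(2·TP+FP+FN).
neutral: TP=7, FP=0+0=0, FN=5+7=12 → 14/26 = 0.53846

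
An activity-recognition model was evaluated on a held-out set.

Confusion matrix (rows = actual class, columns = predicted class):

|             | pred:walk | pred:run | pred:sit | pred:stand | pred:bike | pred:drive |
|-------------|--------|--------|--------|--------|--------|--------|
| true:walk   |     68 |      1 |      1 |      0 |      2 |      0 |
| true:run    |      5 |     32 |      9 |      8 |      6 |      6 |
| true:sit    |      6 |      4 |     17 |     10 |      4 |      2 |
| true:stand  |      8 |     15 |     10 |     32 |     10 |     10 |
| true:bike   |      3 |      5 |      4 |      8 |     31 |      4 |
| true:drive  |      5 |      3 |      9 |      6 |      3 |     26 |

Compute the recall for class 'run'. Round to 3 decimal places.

recall = TP/(TP+FN).
run: TP=32, FN=5+9+8+6+6=34 → 32/66 = 0.4848

0.485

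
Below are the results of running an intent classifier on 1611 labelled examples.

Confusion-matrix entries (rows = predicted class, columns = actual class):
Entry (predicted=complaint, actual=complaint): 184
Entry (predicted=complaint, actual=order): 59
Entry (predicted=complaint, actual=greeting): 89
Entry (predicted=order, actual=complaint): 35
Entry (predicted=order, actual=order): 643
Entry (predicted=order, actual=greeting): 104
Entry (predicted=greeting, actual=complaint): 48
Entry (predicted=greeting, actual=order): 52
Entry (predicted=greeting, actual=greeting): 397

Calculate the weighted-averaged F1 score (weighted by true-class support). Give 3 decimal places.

Per-class F1 score (2·TP/(2·TP+FP+FN)):
  complaint: TP=184, FP=59+89=148, FN=35+48=83 → 368/599 = 0.6144
  order: TP=643, FP=35+104=139, FN=59+52=111 → 1286/1536 = 0.8372
  greeting: TP=397, FP=48+52=100, FN=89+104=193 → 794/1087 = 0.7305
Weighted-F1 score = Σ (supportᵢ/N)·F1 scoreᵢ with N=1611: (267/1611)·0.6144 + (754/1611)·0.8372 + (590/1611)·0.7305 = 0.761

0.761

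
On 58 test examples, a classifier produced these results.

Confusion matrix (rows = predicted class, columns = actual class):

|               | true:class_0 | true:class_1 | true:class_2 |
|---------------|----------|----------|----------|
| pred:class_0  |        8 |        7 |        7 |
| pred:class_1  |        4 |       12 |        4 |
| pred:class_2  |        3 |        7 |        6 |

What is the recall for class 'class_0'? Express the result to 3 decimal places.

0.533

recall = TP/(TP+FN).
class_0: TP=8, FN=4+3=7 → 8/15 = 0.5333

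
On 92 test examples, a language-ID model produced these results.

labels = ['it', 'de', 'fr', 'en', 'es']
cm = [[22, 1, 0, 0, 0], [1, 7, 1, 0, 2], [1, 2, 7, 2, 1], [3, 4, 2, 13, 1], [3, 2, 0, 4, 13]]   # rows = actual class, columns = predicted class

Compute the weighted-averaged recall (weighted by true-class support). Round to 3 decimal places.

0.674

Per-class recall (TP/(TP+FN)):
  it: TP=22, FN=1+0+0+0=1 → 22/23 = 0.9565
  de: TP=7, FN=1+1+0+2=4 → 7/11 = 0.6364
  fr: TP=7, FN=1+2+2+1=6 → 7/13 = 0.5385
  en: TP=13, FN=3+4+2+1=10 → 13/23 = 0.5652
  es: TP=13, FN=3+2+0+4=9 → 13/22 = 0.5909
Weighted-recall = Σ (supportᵢ/N)·recallᵢ with N=92: (23/92)·0.9565 + (11/92)·0.6364 + (13/92)·0.5385 + (23/92)·0.5652 + (22/92)·0.5909 = 0.674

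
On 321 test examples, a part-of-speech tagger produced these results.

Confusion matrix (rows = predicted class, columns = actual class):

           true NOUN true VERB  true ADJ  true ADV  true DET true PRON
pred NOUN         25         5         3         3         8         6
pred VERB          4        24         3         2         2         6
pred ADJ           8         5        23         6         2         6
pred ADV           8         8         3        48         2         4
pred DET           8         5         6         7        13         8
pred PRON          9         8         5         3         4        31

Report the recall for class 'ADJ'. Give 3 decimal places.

0.535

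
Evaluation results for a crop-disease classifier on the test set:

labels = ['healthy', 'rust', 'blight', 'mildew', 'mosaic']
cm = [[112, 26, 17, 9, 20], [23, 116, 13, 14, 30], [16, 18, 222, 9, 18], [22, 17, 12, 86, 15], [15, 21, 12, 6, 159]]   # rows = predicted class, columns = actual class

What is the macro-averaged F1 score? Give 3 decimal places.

Per-class F1 score (2·TP/(2·TP+FP+FN)):
  healthy: TP=112, FP=26+17+9+20=72, FN=23+16+22+15=76 → 224/372 = 0.6022
  rust: TP=116, FP=23+13+14+30=80, FN=26+18+17+21=82 → 232/394 = 0.5888
  blight: TP=222, FP=16+18+9+18=61, FN=17+13+12+12=54 → 444/559 = 0.7943
  mildew: TP=86, FP=22+17+12+15=66, FN=9+14+9+6=38 → 172/276 = 0.6232
  mosaic: TP=159, FP=15+21+12+6=54, FN=20+30+18+15=83 → 318/455 = 0.6989
Macro-F1 score = mean = (0.6022 + 0.5888 + 0.7943 + 0.6232 + 0.6989) / 5 = 0.661

0.661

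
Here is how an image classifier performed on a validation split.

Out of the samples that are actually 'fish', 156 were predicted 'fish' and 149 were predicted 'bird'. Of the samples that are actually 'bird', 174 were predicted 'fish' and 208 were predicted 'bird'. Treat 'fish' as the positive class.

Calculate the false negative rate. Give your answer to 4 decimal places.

0.4885

FNR = FN/(FN+TP) = 149/(149+156) = 0.4885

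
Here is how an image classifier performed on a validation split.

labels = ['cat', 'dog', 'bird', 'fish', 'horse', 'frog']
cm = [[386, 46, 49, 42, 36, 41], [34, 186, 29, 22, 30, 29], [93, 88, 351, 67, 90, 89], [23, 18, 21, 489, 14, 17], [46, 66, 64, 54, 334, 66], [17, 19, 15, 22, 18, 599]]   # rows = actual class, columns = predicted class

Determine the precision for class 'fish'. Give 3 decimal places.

precision = TP/(TP+FP).
fish: TP=489, FP=42+22+67+54+22=207 → 489/696 = 0.7026

0.703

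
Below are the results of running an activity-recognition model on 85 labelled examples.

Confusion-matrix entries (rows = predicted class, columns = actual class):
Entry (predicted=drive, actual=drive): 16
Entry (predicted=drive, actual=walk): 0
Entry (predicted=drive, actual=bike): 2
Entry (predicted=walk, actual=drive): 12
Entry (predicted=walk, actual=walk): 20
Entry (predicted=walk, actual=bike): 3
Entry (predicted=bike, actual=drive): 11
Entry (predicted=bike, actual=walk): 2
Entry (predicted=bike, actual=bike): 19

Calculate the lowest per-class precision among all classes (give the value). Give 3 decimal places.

Per-class precision (TP/(TP+FP)):
  drive: TP=16, FP=0+2=2 → 16/18 = 0.8889
  walk: TP=20, FP=12+3=15 → 20/35 = 0.5714
  bike: TP=19, FP=11+2=13 → 19/32 = 0.5938
Lowest is class 'walk' with precision = 0.571.

0.571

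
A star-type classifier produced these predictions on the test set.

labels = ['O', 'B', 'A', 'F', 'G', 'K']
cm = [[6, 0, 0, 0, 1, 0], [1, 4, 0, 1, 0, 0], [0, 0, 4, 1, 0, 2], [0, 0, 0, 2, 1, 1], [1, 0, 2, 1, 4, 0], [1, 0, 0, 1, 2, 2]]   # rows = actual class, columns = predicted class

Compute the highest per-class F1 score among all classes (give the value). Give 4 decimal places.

Per-class F1 score (2·TP/(2·TP+FP+FN)):
  O: TP=6, FP=1+0+0+1+1=3, FN=0+0+0+1+0=1 → 12/16 = 0.75000
  B: TP=4, FP=0+0+0+0+0=0, FN=1+0+1+0+0=2 → 8/10 = 0.80000
  A: TP=4, FP=0+0+0+2+0=2, FN=0+0+1+0+2=3 → 8/13 = 0.61538
  F: TP=2, FP=0+1+1+1+1=4, FN=0+0+0+1+1=2 → 4/10 = 0.40000
  G: TP=4, FP=1+0+0+1+2=4, FN=1+0+2+1+0=4 → 8/16 = 0.50000
  K: TP=2, FP=0+0+2+1+0=3, FN=1+0+0+1+2=4 → 4/11 = 0.36364
Highest is class 'B' with F1 score = 0.8000.

0.8000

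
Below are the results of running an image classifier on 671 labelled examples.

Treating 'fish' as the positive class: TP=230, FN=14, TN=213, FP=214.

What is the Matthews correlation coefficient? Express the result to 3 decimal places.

0.449

MCC = (TP·TN − FP·FN) / √((TP+FP)(TP+FN)(TN+FP)(TN+FN))
Numerator = 230·213 − 214·14 = 45994
Denominator = √(444·244·427·227) = √10500900144 = 102473.8998
MCC = 45994 / 102473.8998 = 0.449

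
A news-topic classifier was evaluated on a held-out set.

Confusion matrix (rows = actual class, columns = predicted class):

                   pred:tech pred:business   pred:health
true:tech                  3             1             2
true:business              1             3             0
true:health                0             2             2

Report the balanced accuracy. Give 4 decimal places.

Balanced accuracy = mean of per-class recall.
  tech: recall = 3/6 = 0.50000
  business: recall = 3/4 = 0.75000
  health: recall = 2/4 = 0.50000
Mean = (0.50000 + 0.75000 + 0.50000) / 3 = 0.5833

0.5833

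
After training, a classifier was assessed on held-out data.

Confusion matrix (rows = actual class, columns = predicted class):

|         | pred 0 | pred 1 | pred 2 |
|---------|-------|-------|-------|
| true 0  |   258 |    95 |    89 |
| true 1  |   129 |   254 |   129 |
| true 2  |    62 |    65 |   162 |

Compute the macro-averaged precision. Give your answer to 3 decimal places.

0.538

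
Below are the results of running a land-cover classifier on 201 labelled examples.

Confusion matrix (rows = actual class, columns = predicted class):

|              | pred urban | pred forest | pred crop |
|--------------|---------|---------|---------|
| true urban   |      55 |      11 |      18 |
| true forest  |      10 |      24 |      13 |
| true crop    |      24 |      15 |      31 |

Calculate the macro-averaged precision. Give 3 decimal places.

0.533

Per-class precision (TP/(TP+FP)):
  urban: TP=55, FP=10+24=34 → 55/89 = 0.6180
  forest: TP=24, FP=11+15=26 → 24/50 = 0.4800
  crop: TP=31, FP=18+13=31 → 31/62 = 0.5000
Macro-precision = mean = (0.6180 + 0.4800 + 0.5000) / 3 = 0.533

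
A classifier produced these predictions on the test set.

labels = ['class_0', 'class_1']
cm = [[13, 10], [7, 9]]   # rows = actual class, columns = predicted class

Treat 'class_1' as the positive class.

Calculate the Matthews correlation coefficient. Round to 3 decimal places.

MCC = (TP·TN − FP·FN) / √((TP+FP)(TP+FN)(TN+FP)(TN+FN))
Numerator = 9·13 − 10·7 = 47
Denominator = √(19·16·23·20) = √139840 = 373.9519
MCC = 47 / 373.9519 = 0.126

0.126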